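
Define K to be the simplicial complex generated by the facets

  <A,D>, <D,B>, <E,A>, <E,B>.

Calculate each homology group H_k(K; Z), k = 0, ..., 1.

We work with the vertex ordering A < B < D < E. The simplices of K, each written with vertices in increasing order, are:

  0-simplices (4): A, B, D, E
  1-simplices (4): AD, AE, BD, BE

giving chain groups C_0 ≅ Z^4, C_1 ≅ Z^4.

The boundary map ∂_1: C_1 → C_0 is given by ∂[p,q] = [q] − [p]. For instance
  ∂AE = E − A.
As a 4×4 matrix over Z this has rank 3, with invariant factors (1,1,1).

From H_k ≅ ker(∂_k) / im(∂_{k+1}) we obtain:

  H_0: rank C_0 − rank ∂_1 = 4 − 3 = 1, and the invariant factors of ∂_1 are all 1, so H_0 = Z.
  H_1: rank ker ∂_1 − rank ∂_2 = (4 − 3) − 0 = 1, and there is no ∂_2, so H_1 = Z.

(K is a triangulation of the circle S^1.)

H_0 ≅ Z,  H_1 ≅ Z.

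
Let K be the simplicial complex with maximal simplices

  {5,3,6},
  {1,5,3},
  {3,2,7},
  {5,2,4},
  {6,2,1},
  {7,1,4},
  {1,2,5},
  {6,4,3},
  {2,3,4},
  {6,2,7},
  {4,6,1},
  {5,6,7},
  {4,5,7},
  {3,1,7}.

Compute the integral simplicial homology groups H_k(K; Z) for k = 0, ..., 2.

H_0 ≅ Z,  H_1 ≅ Z^2,  H_2 ≅ Z.

Take the total order 1 < 2 < 3 < 4 < 5 < 6 < 7 on the vertex set. Then K (dimension 2) consists of the simplices:

  0-simplices (7): [1], [2], [3], [4], [5], [6], [7]
  1-simplices (21): [1,2], [1,3], [1,4], [1,5], [1,6], [1,7], [2,3], [2,4], [2,5], [2,6], [2,7], [3,4], [3,5], [3,6], [3,7], [4,5], [4,6], [4,7], [5,6], [5,7], [6,7]
  2-simplices (14): [1,2,5], [1,2,6], [1,3,5], [1,3,7], [1,4,6], [1,4,7], [2,3,4], [2,3,7], [2,4,5], [2,6,7], [3,4,6], [3,5,6], [4,5,7], [5,6,7]

so the chain groups are C_0 ≅ Z^7, C_1 ≅ Z^21, C_2 ≅ Z^14.

Boundary ∂_1: C_1 → C_0 sends each edge [p,q] (with p < q) to q − p.
This gives a 7×21 integer matrix of rank 6; reducing to Smith normal form yields diagonal entries (1,1,1,1,1,1).

The boundary map ∂_2: C_2 → C_1 sends each 2-simplex [p,q,r] to [q,r] − [p,r] + [p,q]. For instance
  ∂[3,4,6] = [4,6] − [3,6] + [3,4],
  ∂[5,6,7] = [6,7] − [5,7] + [5,6].
The 21×14 boundary matrix has rank 13 and Smith normal form diag(1,1,1,1,1,1,1,1,1,1,1,1,1).

From H_k ≅ ker(∂_k) / im(∂_{k+1}) we obtain:

  H_0: rank C_0 − rank ∂_1 = 7 − 6 = 1, and the invariant factors of ∂_1 are all 1, so H_0 ≅ Z.
  H_1: rank ker ∂_1 − rank ∂_2 = (21 − 6) − 13 = 2, and the invariant factors of ∂_2 are all 1, so H_1 ≅ Z^2.
  H_2: rank ker ∂_2 − rank ∂_3 = (14 − 13) − 0 = 1, and there is no ∂_3, so H_2 ≅ Z.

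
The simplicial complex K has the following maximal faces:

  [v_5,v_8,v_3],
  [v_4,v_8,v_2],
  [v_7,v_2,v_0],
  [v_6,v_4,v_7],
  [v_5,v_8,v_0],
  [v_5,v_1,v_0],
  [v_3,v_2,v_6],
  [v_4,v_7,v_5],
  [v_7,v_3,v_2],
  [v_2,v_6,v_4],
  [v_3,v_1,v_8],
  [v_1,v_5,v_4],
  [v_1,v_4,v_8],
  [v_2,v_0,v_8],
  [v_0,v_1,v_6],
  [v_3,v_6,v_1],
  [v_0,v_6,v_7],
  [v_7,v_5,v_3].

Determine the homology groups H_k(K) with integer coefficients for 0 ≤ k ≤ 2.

H_0 = Z,  H_1 = Z ⊕ Z/2,  H_2 = 0.

Take the total order v_0 < v_1 < v_2 < v_3 < v_4 < v_5 < v_6 < v_7 < v_8 on the vertex set. Then K (dimension 2) consists of the simplices:

  0-simplices (9): [v_0], [v_1], [v_2], [v_3], [v_4], [v_5], [v_6], [v_7], [v_8]
  1-simplices (27): (27 of them)
  2-simplices (18): (18 of them)

Hence C_0 ≅ Z^9, C_1 ≅ Z^27, C_2 ≅ Z^18.

Boundary ∂_1: C_1 → C_0 sends each edge [p,q] (with p < q) to q − p. For instance
  ∂[v_0,v_7] = [v_7] − [v_0].
This gives a 9×27 integer matrix of rank 8; reducing to Smith normal form yields diagonal entries (1,1,1,1,1,1,1,1).

∂_2: C_2 → C_1 acts by ∂[p,q,r] = [q,r] − [p,r] + [p,q]. For instance
  ∂[v_0,v_1,v_6] = [v_1,v_6] − [v_0,v_6] + [v_0,v_1],
  ∂[v_2,v_3,v_6] = [v_3,v_6] − [v_2,v_6] + [v_2,v_3].
The 27×18 boundary matrix has rank 18 and Smith normal form diag(1,1,1,1,1,1,1,1,1,1,1,1,1,1,1,1,1,2).

Now H_k = ker ∂_k / im ∂_{k+1}, so:

  H_0: rank C_0 − rank ∂_1 = 9 − 8 = 1, and the invariant factors of ∂_1 are all 1, so H_0 = Z.
  H_1: rank ker ∂_1 − rank ∂_2 = (27 − 8) − 18 = 1, and ∂_2 has invariant factor 2 > 1, so H_1 = Z ⊕ Z/2.
  H_2: rank ker ∂_2 − rank ∂_3 = (18 − 18) − 0 = 0, and there is no ∂_3, so H_2 = 0.

As a check, the Euler characteristic is 9 − 27 + 18 = 0, which agrees with 1 − 1 + 0 = 0.
(K is a triangulation of the Klein bottle.)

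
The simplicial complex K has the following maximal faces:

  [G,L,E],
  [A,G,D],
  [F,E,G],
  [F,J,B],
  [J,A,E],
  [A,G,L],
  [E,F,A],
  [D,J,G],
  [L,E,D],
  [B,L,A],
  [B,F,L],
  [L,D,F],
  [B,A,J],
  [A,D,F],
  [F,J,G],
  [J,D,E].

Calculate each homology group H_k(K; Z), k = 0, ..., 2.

We work with the vertex ordering A < B < D < E < F < G < J < L. The simplices of K, each written with vertices in increasing order, are:

  0-simplices (8): A, B, D, E, F, G, J, L
  1-simplices (24): AB, AD, AE, AF, AG, AJ, AL, BF, BJ, BL, DE, DF, DG, DJ, DL, EF, EG, EJ, EL, FG, FJ, FL, GJ, GL
  2-simplices (16): ABJ, ABL, ADF, ADG, AEF, AEJ, AGL, BFJ, BFL, DEJ, DEL, DFL, DGJ, EFG, EGL, FGJ

Hence C_0 ≅ Z^8, C_1 ≅ Z^24, C_2 ≅ Z^16.

The boundary map ∂_1: C_1 → C_0 maps an edge to its endpoints' difference, ∂[p,q] = q − p.
The resulting 8×24 matrix has rank 7, and its Smith normal form has invariant factors (1,1,1,1,1,1,1).

∂_2: C_2 → C_1 acts by ∂[p,q,r] = [q,r] − [p,r] + [p,q]. For instance
  ∂ADF = DF − AF + AD,
  ∂DEL = EL − DL + DE.
The 24×16 boundary matrix has rank 15 and Smith normal form diag(1,1,1,1,1,1,1,1,1,1,1,1,1,1,1).

From H_k ≅ ker(∂_k) / im(∂_{k+1}) we obtain:

  H_0: rank C_0 − rank ∂_1 = 8 − 7 = 1, and the invariant factors of ∂_1 are all 1, so H_0 = Z.
  H_1: rank ker ∂_1 − rank ∂_2 = (24 − 7) − 15 = 2, and the invariant factors of ∂_2 are all 1, so H_1 = Z^2.
  H_2: rank ker ∂_2 − rank ∂_3 = (16 − 15) − 0 = 1, and there is no ∂_3, so H_2 = Z.

H_0 = Z,  H_1 = Z^2,  H_2 = Z.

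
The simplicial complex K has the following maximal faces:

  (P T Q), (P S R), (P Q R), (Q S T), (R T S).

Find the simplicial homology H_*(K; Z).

H_0 ≅ Z,  H_1 ≅ Z,  H_2 = 0.

Order the vertices as P < Q < R < S < T. Listing each simplex with vertices in this order, K has dimension 2 with simplices:

  0-simplices (5): P, Q, R, S, T
  1-simplices (10): PQ, PR, PS, PT, QR, QS, QT, RS, RT, ST
  2-simplices (5): PQR, PQT, PRS, QST, RST

Hence C_0 ≅ Z^5, C_1 ≅ Z^10, C_2 ≅ Z^5.

The boundary map ∂_1: C_1 → C_0 is given by ∂[p,q] = [q] − [p]. For instance
  ∂PQ = Q − P.
The resulting 5×10 matrix has rank 4, and its Smith normal form has invariant factors (1,1,1,1).

The boundary map ∂_2: C_2 → C_1 acts by ∂[p,q,r] = [q,r] − [p,r] + [p,q]. For instance
  ∂PQT = QT − PT + PQ,
  ∂PQR = QR − PR + PQ.
As a 10×5 matrix over Z this has rank 5, with invariant factors (1,1,1,1,1).

From H_k ≅ ker(∂_k) / im(∂_{k+1}) we obtain:

  H_0: rank C_0 − rank ∂_1 = 5 − 4 = 1, and the invariant factors of ∂_1 are all 1, so H_0 ≅ Z.
  H_1: rank ker ∂_1 − rank ∂_2 = (10 − 4) − 5 = 1, and the invariant factors of ∂_2 are all 1, so H_1 ≅ Z.
  H_2: rank ker ∂_2 − rank ∂_3 = (5 − 5) − 0 = 0, and there is no ∂_3, so H_2 ≅ 0.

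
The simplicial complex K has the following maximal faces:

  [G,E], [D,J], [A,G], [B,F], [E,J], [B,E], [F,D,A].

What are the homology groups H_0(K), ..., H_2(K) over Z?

We work with the vertex ordering A < B < D < E < F < G < J. The simplices of K, each written with vertices in increasing order, are:

  0-simplices (7): A, B, D, E, F, G, J
  1-simplices (9): AD, AF, AG, BE, BF, DF, DJ, EG, EJ
  2-simplices (1): ADF

so the chain groups are C_0 ≅ Z^7, C_1 ≅ Z^9, C_2 ≅ Z^1.

The boundary map ∂_1: C_1 → C_0 sends each edge [p,q] (with p < q) to q − p. For instance
  ∂AD = D − A.
The 7×9 boundary matrix has rank 6 and Smith normal form diag(1,1,1,1,1,1).

The boundary map ∂_2: C_2 → C_1 sends each 2-simplex [p,q,r] to [q,r] − [p,r] + [p,q]. For instance
  ∂ADF = DF − AF + AD.
As a 9×1 matrix over Z this has rank 1, with invariant factors (1).

Reading off H_k = ker ∂_k / im ∂_{k+1}:

  H_0: rank C_0 − rank ∂_1 = 7 − 6 = 1, and the invariant factors of ∂_1 are all 1, so H_0 ≅ Z.
  H_1: rank ker ∂_1 − rank ∂_2 = (9 − 6) − 1 = 2, and the invariant factors of ∂_2 are all 1, so H_1 ≅ Z^2.
  H_2: rank ker ∂_2 − rank ∂_3 = (1 − 1) − 0 = 0, and there is no ∂_3, so H_2 ≅ 0.

H_0 ≅ Z,  H_1 ≅ Z^2,  H_2 = 0.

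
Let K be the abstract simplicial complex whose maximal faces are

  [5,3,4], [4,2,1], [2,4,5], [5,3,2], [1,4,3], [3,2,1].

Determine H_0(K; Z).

H_0 = Z.

Fix the vertex order 1 < 2 < 3 < 4 < 5 and write every simplex with vertices in increasing order. Then dim K = 2 and the simplices of K are:

  0-simplices (5): [1], [2], [3], [4], [5]
  1-simplices (9): [1,2], [1,3], [1,4], [2,3], [2,4], [2,5], [3,4], [3,5], [4,5]
  2-simplices (6): [1,2,3], [1,2,4], [1,3,4], [2,3,5], [2,4,5], [3,4,5]

Hence C_0 ≅ Z^5, C_1 ≅ Z^9, C_2 ≅ Z^6.

Boundary ∂_1: C_1 → C_0 is given by ∂[p,q] = [q] − [p]. For instance
  ∂[3,4] = [4] − [3].
This gives a 5×9 integer matrix of rank 4; reducing to Smith normal form yields diagonal entries (1,1,1,1).

∂_2: C_2 → C_1 acts by ∂[p,q,r] = [q,r] − [p,r] + [p,q]. For instance
  ∂[1,2,3] = [2,3] − [1,3] + [1,2],
  ∂[1,2,4] = [2,4] − [1,4] + [1,2].
The 9×6 boundary matrix has rank 5 and Smith normal form diag(1,1,1,1,1).

Reading off H_k = ker ∂_k / im ∂_{k+1}:

  H_0: rank C_0 − rank ∂_1 = 5 − 4 = 1, and the invariant factors of ∂_1 are all 1, so H_0 ≅ Z.

(K is a triangulation of the 2-sphere S^2.)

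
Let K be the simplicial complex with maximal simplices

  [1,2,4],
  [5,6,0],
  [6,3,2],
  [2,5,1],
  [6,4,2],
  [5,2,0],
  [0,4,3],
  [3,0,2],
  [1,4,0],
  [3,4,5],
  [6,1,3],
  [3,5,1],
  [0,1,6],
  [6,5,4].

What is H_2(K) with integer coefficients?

Fix the vertex order 0 < 1 < 2 < 3 < 4 < 5 < 6 and write every simplex with vertices in increasing order. Then dim K = 2 and the simplices of K are:

  0-simplices (7): [0], [1], [2], [3], [4], [5], [6]
  1-simplices (21): [0,1], [0,2], [0,3], [0,4], [0,5], [0,6], [1,2], [1,3], [1,4], [1,5], [1,6], [2,3], [2,4], [2,5], [2,6], [3,4], [3,5], [3,6], [4,5], [4,6], [5,6]
  2-simplices (14): [0,1,4], [0,1,6], [0,2,3], [0,2,5], [0,3,4], [0,5,6], [1,2,4], [1,2,5], [1,3,5], [1,3,6], [2,3,6], [2,4,6], [3,4,5], [4,5,6]

so the chain groups are C_0 ≅ Z^7, C_1 ≅ Z^21, C_2 ≅ Z^14.

Boundary ∂_1: C_1 → C_0 is given by ∂[p,q] = [q] − [p]. For instance
  ∂[0,3] = [3] − [0].
As a 7×21 matrix over Z this has rank 6, with invariant factors (1,1,1,1,1,1).

∂_2: C_2 → C_1 sends each 2-simplex [p,q,r] to [q,r] − [p,r] + [p,q]. For instance
  ∂[3,4,5] = [4,5] − [3,5] + [3,4],
  ∂[0,1,4] = [1,4] − [0,4] + [0,1].
The 21×14 boundary matrix has rank 13 and Smith normal form diag(1,1,1,1,1,1,1,1,1,1,1,1,1).

Reading off H_k = ker ∂_k / im ∂_{k+1}:

  H_2: rank ker ∂_2 − rank ∂_3 = (14 − 13) − 0 = 1, and there is no ∂_3, so H_2 ≅ Z.

H_2 = Z.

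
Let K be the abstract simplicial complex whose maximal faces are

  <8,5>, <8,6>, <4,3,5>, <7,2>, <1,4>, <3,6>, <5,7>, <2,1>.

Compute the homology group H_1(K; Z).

We work with the vertex ordering 1 < 2 < 3 < 4 < 5 < 6 < 7 < 8. The simplices of K, each written with vertices in increasing order, are:

  0-simplices (8): [1], [2], [3], [4], [5], [6], [7], [8]
  1-simplices (10): [1,2], [1,4], [2,7], [3,4], [3,5], [3,6], [4,5], [5,7], [5,8], [6,8]
  2-simplices (1): [3,4,5]

Hence C_0 ≅ Z^8, C_1 ≅ Z^10, C_2 ≅ Z^1.

Boundary ∂_1: C_1 → C_0 sends each edge [p,q] (with p < q) to q − p.
As a 8×10 matrix over Z this has rank 7, with invariant factors (1,1,1,1,1,1,1).

The boundary map ∂_2: C_2 → C_1 acts by ∂[p,q,r] = [q,r] − [p,r] + [p,q]. For instance
  ∂[3,4,5] = [4,5] − [3,5] + [3,4].
This gives a 10×1 integer matrix of rank 1; reducing to Smith normal form yields diagonal entries (1).

Reading off H_k = ker ∂_k / im ∂_{k+1}:

  H_1: rank ker ∂_1 − rank ∂_2 = (10 − 7) − 1 = 2, and the invariant factors of ∂_2 are all 1, so H_1 ≅ Z^2.

H_1 ≅ Z^2.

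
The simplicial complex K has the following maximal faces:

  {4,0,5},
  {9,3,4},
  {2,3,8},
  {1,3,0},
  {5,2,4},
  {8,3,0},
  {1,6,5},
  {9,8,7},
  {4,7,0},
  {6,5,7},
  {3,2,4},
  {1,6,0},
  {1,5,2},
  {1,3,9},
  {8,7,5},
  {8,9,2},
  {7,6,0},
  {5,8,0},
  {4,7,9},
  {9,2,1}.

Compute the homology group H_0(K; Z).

H_0 ≅ Z.

Fix the vertex order 0 < 1 < 2 < 3 < 4 < 5 < 6 < 7 < 8 < 9 and write every simplex with vertices in increasing order. Then dim K = 2 and the simplices of K are:

  0-simplices (10): [0], [1], [2], [3], [4], [5], [6], [7], [8], [9]
  1-simplices (30): (30 of them)
  2-simplices (20): (20 of them)

so the chain groups are C_0 ≅ Z^10, C_1 ≅ Z^30, C_2 ≅ Z^20.

Boundary ∂_1: C_1 → C_0 is given by ∂[p,q] = [q] − [p].
The resulting 10×30 matrix has rank 9, and its Smith normal form has invariant factors (1,1,1,1,1,1,1,1,1).

∂_2: C_2 → C_1 maps a triangle to the signed sum of its edges. For instance
  ∂[1,2,9] = [2,9] − [1,9] + [1,2],
  ∂[1,5,6] = [5,6] − [1,6] + [1,5].
The 30×20 boundary matrix has rank 20 and Smith normal form diag(1,1,1,1,1,1,1,1,1,1,1,1,1,1,1,1,1,1,1,2).

Computing H_k = (kernel of ∂_k) / (image of ∂_{k+1}):

  H_0: rank C_0 − rank ∂_1 = 10 − 9 = 1, and the invariant factors of ∂_1 are all 1, so H_0 = Z.

(K is a triangulation of the Klein bottle.)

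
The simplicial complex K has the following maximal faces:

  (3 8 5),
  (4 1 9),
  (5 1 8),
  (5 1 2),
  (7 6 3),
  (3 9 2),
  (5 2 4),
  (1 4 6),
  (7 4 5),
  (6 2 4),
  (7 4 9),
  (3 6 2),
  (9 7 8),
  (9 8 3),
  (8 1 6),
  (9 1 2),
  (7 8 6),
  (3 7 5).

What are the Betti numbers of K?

K has 9 vertices, 27 edges, 18 triangles.
rank ∂_0 = 0, rank ∂_1 = 8 ⇒ b_0 = 9 − 0 − 8 = 1; all invariant factors of ∂_1 are 1 so no torsion. So H_0 ≅ Z.
rank ∂_1 = 8, rank ∂_2 = 18 ⇒ b_1 = 27 − 8 − 18 = 1; ∂_2 has invariant factor(s) [2] giving torsion. So H_1 ≅ Z ⊕ Z/2.
rank ∂_2 = 18, rank ∂_3 = 0 ⇒ b_2 = 18 − 18 − 0 = 0. So H_2 ≅ 0.

b_0 = 1, b_1 = 1, b_2 = 0.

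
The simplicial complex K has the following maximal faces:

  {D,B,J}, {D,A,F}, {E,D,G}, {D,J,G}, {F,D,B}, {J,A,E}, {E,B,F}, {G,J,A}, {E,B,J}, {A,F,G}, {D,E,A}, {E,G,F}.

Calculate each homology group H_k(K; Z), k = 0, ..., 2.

H_0 = Z,  H_1 = Z/2Z,  H_2 = 0.

Take the total order A < B < D < E < F < G < J on the vertex set. Then K (dimension 2) consists of the simplices:

  0-simplices (7): A, B, D, E, F, G, J
  1-simplices (18): AD, AE, AF, AG, AJ, BD, BE, BF, BJ, DE, DF, DG, DJ, EF, EG, EJ, FG, GJ
  2-simplices (12): ADE, ADF, AEJ, AFG, AGJ, BDF, BDJ, BEF, BEJ, DEG, DGJ, EFG

Hence C_0 ≅ Z^7, C_1 ≅ Z^18, C_2 ≅ Z^12.

∂_1: C_1 → C_0 maps an edge to its endpoints' difference, ∂[p,q] = q − p.
This gives a 7×18 integer matrix of rank 6; reducing to Smith normal form yields diagonal entries (1,1,1,1,1,1).

Boundary ∂_2: C_2 → C_1 sends each 2-simplex [p,q,r] to [q,r] − [p,r] + [p,q]. For instance
  ∂ADF = DF − AF + AD,
  ∂BDF = DF − BF + BD.
This gives a 18×12 integer matrix of rank 12; reducing to Smith normal form yields diagonal entries (1,1,1,1,1,1,1,1,1,1,1,2).

From H_k ≅ ker(∂_k) / im(∂_{k+1}) we obtain:

  H_0: rank C_0 − rank ∂_1 = 7 − 6 = 1, and the invariant factors of ∂_1 are all 1, so H_0 ≅ Z.
  H_1: rank ker ∂_1 − rank ∂_2 = (18 − 6) − 12 = 0, and ∂_2 has invariant factor 2 > 1, so H_1 ≅ Z/2Z.
  H_2: rank ker ∂_2 − rank ∂_3 = (12 − 12) − 0 = 0, and there is no ∂_3, so H_2 ≅ 0.

(K is a triangulation of the real projective plane RP^2.)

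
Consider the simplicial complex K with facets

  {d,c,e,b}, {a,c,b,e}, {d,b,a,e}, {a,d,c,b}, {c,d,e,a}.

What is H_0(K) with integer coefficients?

H_0 = Z.

We work with the vertex ordering a < b < c < d < e. The simplices of K, each written with vertices in increasing order, are:

  0-simplices (5): a, b, c, d, e
  1-simplices (10): ab, ac, ad, ae, bc, bd, be, cd, ce, de
  2-simplices (10): abc, abd, abe, acd, ace, ade, bcd, bce, bde, cde
  3-simplices (5): abcd, abce, abde, acde, bcde

Hence C_0 ≅ Z^5, C_1 ≅ Z^10, C_2 ≅ Z^10, C_3 ≅ Z^5.

The boundary map ∂_1: C_1 → C_0 sends each edge [p,q] (with p < q) to q − p.
The resulting 5×10 matrix has rank 4, and its Smith normal form has invariant factors (1,1,1,1).

∂_2: C_2 → C_1 acts by ∂[p,q,r] = [q,r] − [p,r] + [p,q]. For instance
  ∂bce = ce − be + bc,
  ∂abc = bc − ac + ab.
The 10×10 boundary matrix has rank 6 and Smith normal form diag(1,1,1,1,1,1).

The boundary map ∂_3: C_3 → C_2 sends each 3-simplex σ to the alternating sum Σ_i (−1)^i (σ with its i-th vertex removed). For instance
  ∂acde = cde − ade + ace − acd,
  ∂abcd = bcd − acd + abd − abc.
The 10×5 boundary matrix has rank 4 and Smith normal form diag(1,1,1,1).

Computing H_k = (kernel of ∂_k) / (image of ∂_{k+1}):

  H_0: rank C_0 − rank ∂_1 = 5 − 4 = 1, and the invariant factors of ∂_1 are all 1, so H_0 = Z.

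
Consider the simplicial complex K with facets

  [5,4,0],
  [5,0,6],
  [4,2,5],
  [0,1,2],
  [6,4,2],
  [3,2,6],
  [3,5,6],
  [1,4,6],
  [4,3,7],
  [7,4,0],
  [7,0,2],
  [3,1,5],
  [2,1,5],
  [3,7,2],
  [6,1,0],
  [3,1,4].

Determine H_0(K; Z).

H_0 = Z.

Order the vertices as 0 < 1 < 2 < 3 < 4 < 5 < 6 < 7. Listing each simplex with vertices in this order, K has dimension 2 with simplices:

  0-simplices (8): [0], [1], [2], [3], [4], [5], [6], [7]
  1-simplices (24): (24 of them)
  2-simplices (16): [0,1,2], [0,1,6], [0,2,7], [0,4,5], [0,4,7], [0,5,6], [1,2,5], [1,3,4], [1,3,5], [1,4,6], [2,3,6], [2,3,7], [2,4,5], [2,4,6], [3,4,7], [3,5,6]

Hence C_0 ≅ Z^8, C_1 ≅ Z^24, C_2 ≅ Z^16.

The boundary map ∂_1: C_1 → C_0 is given by ∂[p,q] = [q] − [p].
This gives a 8×24 integer matrix of rank 7; reducing to Smith normal form yields diagonal entries (1,1,1,1,1,1,1).

∂_2: C_2 → C_1 sends each 2-simplex [p,q,r] to [q,r] − [p,r] + [p,q]. For instance
  ∂[3,4,7] = [4,7] − [3,7] + [3,4],
  ∂[1,3,4] = [3,4] − [1,4] + [1,3].
As a 24×16 matrix over Z this has rank 15, with invariant factors (1,1,1,1,1,1,1,1,1,1,1,1,1,1,1).

Reading off H_k = ker ∂_k / im ∂_{k+1}:

  H_0: rank C_0 − rank ∂_1 = 8 − 7 = 1, and the invariant factors of ∂_1 are all 1, so H_0 = Z.

(K is a triangulation of the torus T^2.)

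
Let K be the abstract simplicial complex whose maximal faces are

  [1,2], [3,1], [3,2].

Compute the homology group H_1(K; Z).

K has 3 vertices, 3 edges.
rank ∂_1 = 2, rank ∂_2 = 0 ⇒ b_1 = 3 − 2 − 0 = 1. So H_1 = Z.

H_1 ≅ Z.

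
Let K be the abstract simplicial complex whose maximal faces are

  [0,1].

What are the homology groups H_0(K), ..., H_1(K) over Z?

H_0 ≅ Z,  H_1 = 0.

Take the total order 0 < 1 on the vertex set. Then K (dimension 1) consists of the simplices:

  0-simplices (2): [0], [1]
  1-simplices (1): [0,1]

Hence C_0 ≅ Z^2, C_1 ≅ Z^1.

Boundary ∂_1: C_1 → C_0 is given by ∂[p,q] = [q] − [p]. For instance
  ∂[0,1] = [1] − [0].
As a 2×1 matrix over Z this has rank 1, with invariant factors (1).

Computing H_k = (kernel of ∂_k) / (image of ∂_{k+1}):

  H_0: rank C_0 − rank ∂_1 = 2 − 1 = 1, and the invariant factors of ∂_1 are all 1, so H_0 = Z.
  H_1: rank ker ∂_1 − rank ∂_2 = (1 − 1) − 0 = 0, and there is no ∂_2, so H_1 = 0.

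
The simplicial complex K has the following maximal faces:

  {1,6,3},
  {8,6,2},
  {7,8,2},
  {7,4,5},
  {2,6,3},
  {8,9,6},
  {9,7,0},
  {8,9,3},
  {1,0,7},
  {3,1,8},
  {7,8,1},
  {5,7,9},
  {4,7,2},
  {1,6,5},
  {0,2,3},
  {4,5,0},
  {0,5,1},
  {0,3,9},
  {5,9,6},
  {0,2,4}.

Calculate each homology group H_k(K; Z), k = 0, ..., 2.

We work with the vertex ordering 0 < 1 < 2 < 3 < 4 < 5 < 6 < 7 < 8 < 9. The simplices of K, each written with vertices in increasing order, are:

  0-simplices (10): [0], [1], [2], [3], [4], [5], [6], [7], [8], [9]
  1-simplices (30): (30 of them)
  2-simplices (20): (20 of them)

giving chain groups C_0 ≅ Z^10, C_1 ≅ Z^30, C_2 ≅ Z^20.

∂_1: C_1 → C_0 is given by ∂[p,q] = [q] − [p]. For instance
  ∂[0,1] = [1] − [0].
As a 10×30 matrix over Z this has rank 9, with invariant factors (1,1,1,1,1,1,1,1,1).

The boundary map ∂_2: C_2 → C_1 maps a triangle to the signed sum of its edges. For instance
  ∂[0,7,9] = [7,9] − [0,9] + [0,7],
  ∂[0,2,4] = [2,4] − [0,4] + [0,2].
This gives a 30×20 integer matrix of rank 20; reducing to Smith normal form yields diagonal entries (1,1,1,1,1,1,1,1,1,1,1,1,1,1,1,1,1,1,1,2).

Now H_k = ker ∂_k / im ∂_{k+1}, so:

  H_0: rank C_0 − rank ∂_1 = 10 − 9 = 1, and the invariant factors of ∂_1 are all 1, so H_0 ≅ Z.
  H_1: rank ker ∂_1 − rank ∂_2 = (30 − 9) − 20 = 1, and ∂_2 has invariant factor 2 > 1, so H_1 ≅ Z × Z/2.
  H_2: rank ker ∂_2 − rank ∂_3 = (20 − 20) − 0 = 0, and there is no ∂_3, so H_2 ≅ 0.

As a check, the Euler characteristic is 10 − 30 + 20 = 0, which agrees with 1 − 1 + 0 = 0.

H_0 ≅ Z,  H_1 ≅ Z × Z/2,  H_2 = 0.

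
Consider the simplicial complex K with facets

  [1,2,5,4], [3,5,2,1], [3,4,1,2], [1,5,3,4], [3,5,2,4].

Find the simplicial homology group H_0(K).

Fix the vertex order 1 < 2 < 3 < 4 < 5 and write every simplex with vertices in increasing order. Then dim K = 3 and the simplices of K are:

  0-simplices (5): [1], [2], [3], [4], [5]
  1-simplices (10): [1,2], [1,3], [1,4], [1,5], [2,3], [2,4], [2,5], [3,4], [3,5], [4,5]
  2-simplices (10): [1,2,3], [1,2,4], [1,2,5], [1,3,4], [1,3,5], [1,4,5], [2,3,4], [2,3,5], [2,4,5], [3,4,5]
  3-simplices (5): [1,2,3,4], [1,2,3,5], [1,2,4,5], [1,3,4,5], [2,3,4,5]

giving chain groups C_0 ≅ Z^5, C_1 ≅ Z^10, C_2 ≅ Z^10, C_3 ≅ Z^5.

∂_1: C_1 → C_0 sends each edge [p,q] (with p < q) to q − p.
The 5×10 boundary matrix has rank 4 and Smith normal form diag(1,1,1,1).

∂_2: C_2 → C_1 sends each 2-simplex [p,q,r] to [q,r] − [p,r] + [p,q]. For instance
  ∂[2,3,4] = [3,4] − [2,4] + [2,3],
  ∂[1,3,5] = [3,5] − [1,5] + [1,3].
As a 10×10 matrix over Z this has rank 6, with invariant factors (1,1,1,1,1,1).

Boundary ∂_3: C_3 → C_2 sends each 3-simplex σ to the alternating sum Σ_i (−1)^i (σ with its i-th vertex removed). For instance
  ∂[2,3,4,5] = [3,4,5] − [2,4,5] + [2,3,5] − [2,3,4],
  ∂[1,2,4,5] = [2,4,5] − [1,4,5] + [1,2,5] − [1,2,4].
The resulting 10×5 matrix has rank 4, and its Smith normal form has invariant factors (1,1,1,1).

From H_k ≅ ker(∂_k) / im(∂_{k+1}) we obtain:

  H_0: rank C_0 − rank ∂_1 = 5 − 4 = 1, and the invariant factors of ∂_1 are all 1, so H_0 = Z.

(K is a triangulation of the 3-sphere S^3.)

H_0 ≅ Z.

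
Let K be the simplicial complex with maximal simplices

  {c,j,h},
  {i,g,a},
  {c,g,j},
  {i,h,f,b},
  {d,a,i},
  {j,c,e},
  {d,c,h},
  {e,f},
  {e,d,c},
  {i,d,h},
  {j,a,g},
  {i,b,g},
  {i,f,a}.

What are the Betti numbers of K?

Take the total order a < b < c < d < e < f < g < h < i < j on the vertex set. Then K (dimension 3) consists of the simplices:

  0-simplices (10): a, b, c, d, e, f, g, h, i, j
  1-simplices (25): ad, af, ag, ai, aj, bf, bg, bh, bi, cd, ce, cg, ch, cj, de, dh, di, ef, ej, fh, fi, gi, gj, hi, hj
  2-simplices (15): adi, afi, agi, agj, bfh, bfi, bgi, bhi, cde, cdh, cej, cgj, chj, dhi, fhi
  3-simplices (1): bfhi

so the chain groups are C_0 ≅ Z^10, C_1 ≅ Z^25, C_2 ≅ Z^15, C_3 ≅ Z^1.

The boundary map ∂_1: C_1 → C_0 maps an edge to its endpoints' difference, ∂[p,q] = q − p. For instance
  ∂bh = h − b.
This gives a 10×25 integer matrix of rank 9; reducing to Smith normal form yields diagonal entries (1,1,1,1,1,1,1,1,1).

∂_2: C_2 → C_1 sends each 2-simplex [p,q,r] to [q,r] − [p,r] + [p,q]. For instance
  ∂cdh = dh − ch + cd,
  ∂bhi = hi − bi + bh.
As a 25×15 matrix over Z this has rank 14, with invariant factors (1,1,1,1,1,1,1,1,1,1,1,1,1,1).

Boundary ∂_3: C_3 → C_2 sends each 3-simplex σ to the alternating sum Σ_i (−1)^i (σ with its i-th vertex removed). For instance
  ∂bfhi = fhi − bhi + bfi − bfh.
The 15×1 boundary matrix has rank 1 and Smith normal form diag(1).

Computing H_k = (kernel of ∂_k) / (image of ∂_{k+1}):

  H_0: rank C_0 − rank ∂_1 = 10 − 9 = 1, and the invariant factors of ∂_1 are all 1, so H_0 = Z.
  H_1: rank ker ∂_1 − rank ∂_2 = (25 − 9) − 14 = 2, and the invariant factors of ∂_2 are all 1, so H_1 = Z^2.
  H_2: rank ker ∂_2 − rank ∂_3 = (15 − 14) − 1 = 0, and the invariant factors of ∂_3 are all 1, so H_2 = 0.
  H_3: rank ker ∂_3 − rank ∂_4 = (1 − 1) − 0 = 0, and there is no ∂_4, so H_3 = 0.

As a check, the Euler characteristic is 10 − 25 + 15 − 1 = -1, which agrees with 1 − 2 + 0 − 0 = -1.

Hence the Betti numbers are b_0 = 1, b_1 = 2, b_2 = 0, b_3 = 0.

b_0 = 1, b_1 = 2, b_2 = 0, b_3 = 0.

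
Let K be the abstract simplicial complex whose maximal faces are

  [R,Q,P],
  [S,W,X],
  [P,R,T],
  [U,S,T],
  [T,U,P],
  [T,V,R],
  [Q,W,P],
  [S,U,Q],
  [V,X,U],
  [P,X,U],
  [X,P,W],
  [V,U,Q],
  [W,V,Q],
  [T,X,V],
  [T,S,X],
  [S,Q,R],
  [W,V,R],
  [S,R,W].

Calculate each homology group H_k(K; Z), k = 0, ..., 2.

H_0 = Z,  H_1 = Z ⊕ Z_2,  H_2 = 0.

Take the total order P < Q < R < S < T < U < V < W < X on the vertex set. Then K (dimension 2) consists of the simplices:

  0-simplices (9): P, Q, R, S, T, U, V, W, X
  1-simplices (27): PQ, PR, PT, PU, PW, PX, QR, QS, QU, QV, QW, RS, RT, RV, RW, ST, SU, SW, SX, TU, TV, TX, UV, UX, VW, VX, WX
  2-simplices (18): PQR, PQW, PRT, PTU, PUX, PWX, QRS, QSU, QUV, QVW, RSW, RTV, RVW, STU, STX, SWX, TVX, UVX

giving chain groups C_0 ≅ Z^9, C_1 ≅ Z^27, C_2 ≅ Z^18.

The boundary map ∂_1: C_1 → C_0 maps an edge to its endpoints' difference, ∂[p,q] = q − p. For instance
  ∂ST = T − S.
This gives a 9×27 integer matrix of rank 8; reducing to Smith normal form yields diagonal entries (1,1,1,1,1,1,1,1).

The boundary map ∂_2: C_2 → C_1 acts by ∂[p,q,r] = [q,r] − [p,r] + [p,q]. For instance
  ∂TVX = VX − TX + TV,
  ∂STX = TX − SX + ST.
The resulting 27×18 matrix has rank 18, and its Smith normal form has invariant factors (1,1,1,1,1,1,1,1,1,1,1,1,1,1,1,1,1,2).

Now H_k = ker ∂_k / im ∂_{k+1}, so:

  H_0: rank C_0 − rank ∂_1 = 9 − 8 = 1, and the invariant factors of ∂_1 are all 1, so H_0 = Z.
  H_1: rank ker ∂_1 − rank ∂_2 = (27 − 8) − 18 = 1, and ∂_2 has invariant factor 2 > 1, so H_1 = Z ⊕ Z_2.
  H_2: rank ker ∂_2 − rank ∂_3 = (18 − 18) − 0 = 0, and there is no ∂_3, so H_2 = 0.

As a check, the Euler characteristic is 9 − 27 + 18 = 0, which agrees with 1 − 1 + 0 = 0.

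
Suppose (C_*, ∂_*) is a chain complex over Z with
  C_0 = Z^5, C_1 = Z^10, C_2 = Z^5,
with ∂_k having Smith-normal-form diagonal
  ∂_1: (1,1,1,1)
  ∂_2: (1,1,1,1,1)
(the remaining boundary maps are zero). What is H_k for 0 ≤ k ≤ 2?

H_0 ≅ Z,  H_1 ≅ Z,  H_2 = 0.

H_0: b_0 = 5 − 0 − 4 = 1; torsion from ∂_1 factors > 1: none. So H_0 ≅ Z.
H_1: b_1 = 10 − 4 − 5 = 1; torsion from ∂_2 factors > 1: none. So H_1 ≅ Z.
H_2: b_2 = 5 − 5 − 0 = 0; torsion from ∂_3 factors > 1: none. So H_2 ≅ 0.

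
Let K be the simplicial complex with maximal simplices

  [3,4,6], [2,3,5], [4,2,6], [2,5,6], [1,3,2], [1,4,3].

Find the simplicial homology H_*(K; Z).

Fix the vertex order 1 < 2 < 3 < 4 < 5 < 6 and write every simplex with vertices in increasing order. Then dim K = 2 and the simplices of K are:

  0-simplices (6): [1], [2], [3], [4], [5], [6]
  1-simplices (12): [1,2], [1,3], [1,4], [2,3], [2,4], [2,5], [2,6], [3,4], [3,5], [3,6], [4,6], [5,6]
  2-simplices (6): [1,2,3], [1,3,4], [2,3,5], [2,4,6], [2,5,6], [3,4,6]

giving chain groups C_0 ≅ Z^6, C_1 ≅ Z^12, C_2 ≅ Z^6.

Boundary ∂_1: C_1 → C_0 sends each edge [p,q] (with p < q) to q − p.
As a 6×12 matrix over Z this has rank 5, with invariant factors (1,1,1,1,1).

The boundary map ∂_2: C_2 → C_1 acts by ∂[p,q,r] = [q,r] − [p,r] + [p,q]. For instance
  ∂[2,5,6] = [5,6] − [2,6] + [2,5],
  ∂[3,4,6] = [4,6] − [3,6] + [3,4].
The 12×6 boundary matrix has rank 6 and Smith normal form diag(1,1,1,1,1,1).

Now H_k = ker ∂_k / im ∂_{k+1}, so:

  H_0: rank C_0 − rank ∂_1 = 6 − 5 = 1, and the invariant factors of ∂_1 are all 1, so H_0 = Z.
  H_1: rank ker ∂_1 − rank ∂_2 = (12 − 5) − 6 = 1, and the invariant factors of ∂_2 are all 1, so H_1 = Z.
  H_2: rank ker ∂_2 − rank ∂_3 = (6 − 6) − 0 = 0, and there is no ∂_3, so H_2 = 0.

H_0 ≅ Z,  H_1 ≅ Z,  H_2 = 0.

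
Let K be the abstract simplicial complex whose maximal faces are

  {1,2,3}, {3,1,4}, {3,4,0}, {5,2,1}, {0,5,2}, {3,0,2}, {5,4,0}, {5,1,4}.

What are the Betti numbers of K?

b_0 = 1, b_1 = 0, b_2 = 1.

Fix the vertex order 0 < 1 < 2 < 3 < 4 < 5 and write every simplex with vertices in increasing order. Then dim K = 2 and the simplices of K are:

  0-simplices (6): [0], [1], [2], [3], [4], [5]
  1-simplices (12): [0,2], [0,3], [0,4], [0,5], [1,2], [1,3], [1,4], [1,5], [2,3], [2,5], [3,4], [4,5]
  2-simplices (8): [0,2,3], [0,2,5], [0,3,4], [0,4,5], [1,2,3], [1,2,5], [1,3,4], [1,4,5]

giving chain groups C_0 ≅ Z^6, C_1 ≅ Z^12, C_2 ≅ Z^8.

The boundary map ∂_1: C_1 → C_0 maps an edge to its endpoints' difference, ∂[p,q] = q − p. For instance
  ∂[2,5] = [5] − [2].
The 6×12 boundary matrix has rank 5 and Smith normal form diag(1,1,1,1,1).

Boundary ∂_2: C_2 → C_1 acts by ∂[p,q,r] = [q,r] − [p,r] + [p,q]. For instance
  ∂[0,3,4] = [3,4] − [0,4] + [0,3],
  ∂[0,4,5] = [4,5] − [0,5] + [0,4].
The resulting 12×8 matrix has rank 7, and its Smith normal form has invariant factors (1,1,1,1,1,1,1).

Computing H_k = (kernel of ∂_k) / (image of ∂_{k+1}):

  H_0: rank C_0 − rank ∂_1 = 6 − 5 = 1, and the invariant factors of ∂_1 are all 1, so H_0 = Z.
  H_1: rank ker ∂_1 − rank ∂_2 = (12 − 5) − 7 = 0, and the invariant factors of ∂_2 are all 1, so H_1 = 0.
  H_2: rank ker ∂_2 − rank ∂_3 = (8 − 7) − 0 = 1, and there is no ∂_3, so H_2 = Z.

As a check, the Euler characteristic is 6 − 12 + 8 = 2, which agrees with 1 − 0 + 1 = 2.

Hence the Betti numbers are b_0 = 1, b_1 = 0, b_2 = 1.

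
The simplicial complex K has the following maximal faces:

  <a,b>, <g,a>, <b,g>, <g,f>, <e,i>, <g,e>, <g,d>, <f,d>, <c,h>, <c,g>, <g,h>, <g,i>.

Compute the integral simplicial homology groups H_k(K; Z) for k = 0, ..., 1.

H_0 = Z,  H_1 = Z^4.

K has 9 vertices, 12 edges.
rank ∂_0 = 0, rank ∂_1 = 8 ⇒ b_0 = 9 − 0 − 8 = 1; all invariant factors of ∂_1 are 1 so no torsion. So H_0 = Z.
rank ∂_1 = 8, rank ∂_2 = 0 ⇒ b_1 = 12 − 8 − 0 = 4. So H_1 = Z^4.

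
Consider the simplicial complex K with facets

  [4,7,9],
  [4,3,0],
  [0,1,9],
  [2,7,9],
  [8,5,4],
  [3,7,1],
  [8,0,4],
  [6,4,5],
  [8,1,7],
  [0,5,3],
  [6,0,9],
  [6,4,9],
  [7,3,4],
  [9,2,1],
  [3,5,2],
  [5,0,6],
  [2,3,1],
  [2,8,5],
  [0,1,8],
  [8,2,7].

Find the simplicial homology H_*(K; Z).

H_0 = Z,  H_1 = Z × Z/2,  H_2 = 0.

We work with the vertex ordering 0 < 1 < 2 < 3 < 4 < 5 < 6 < 7 < 8 < 9. The simplices of K, each written with vertices in increasing order, are:

  0-simplices (10): [0], [1], [2], [3], [4], [5], [6], [7], [8], [9]
  1-simplices (30): (30 of them)
  2-simplices (20): (20 of them)

giving chain groups C_0 ≅ Z^10, C_1 ≅ Z^30, C_2 ≅ Z^20.

The boundary map ∂_1: C_1 → C_0 maps an edge to its endpoints' difference, ∂[p,q] = q − p. For instance
  ∂[0,6] = [6] − [0].
As a 10×30 matrix over Z this has rank 9, with invariant factors (1,1,1,1,1,1,1,1,1).

Boundary ∂_2: C_2 → C_1 acts by ∂[p,q,r] = [q,r] − [p,r] + [p,q]. For instance
  ∂[0,1,9] = [1,9] − [0,9] + [0,1],
  ∂[4,5,6] = [5,6] − [4,6] + [4,5].
This gives a 30×20 integer matrix of rank 20; reducing to Smith normal form yields diagonal entries (1,1,1,1,1,1,1,1,1,1,1,1,1,1,1,1,1,1,1,2).

From H_k ≅ ker(∂_k) / im(∂_{k+1}) we obtain:

  H_0: rank C_0 − rank ∂_1 = 10 − 9 = 1, and the invariant factors of ∂_1 are all 1, so H_0 ≅ Z.
  H_1: rank ker ∂_1 − rank ∂_2 = (30 − 9) − 20 = 1, and ∂_2 has invariant factor 2 > 1, so H_1 ≅ Z × Z/2.
  H_2: rank ker ∂_2 − rank ∂_3 = (20 − 20) − 0 = 0, and there is no ∂_3, so H_2 ≅ 0.

(K is a triangulation of the Klein bottle.)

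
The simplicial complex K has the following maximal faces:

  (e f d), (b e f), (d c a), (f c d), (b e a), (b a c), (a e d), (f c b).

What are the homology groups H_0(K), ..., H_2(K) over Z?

H_0 = Z,  H_1 = 0,  H_2 = Z.

Take the total order a < b < c < d < e < f on the vertex set. Then K (dimension 2) consists of the simplices:

  0-simplices (6): a, b, c, d, e, f
  1-simplices (12): ab, ac, ad, ae, bc, be, bf, cd, cf, de, df, ef
  2-simplices (8): abc, abe, acd, ade, bcf, bef, cdf, def

Hence C_0 ≅ Z^6, C_1 ≅ Z^12, C_2 ≅ Z^8.

∂_1: C_1 → C_0 is given by ∂[p,q] = [q] − [p]. For instance
  ∂cf = f − c.
As a 6×12 matrix over Z this has rank 5, with invariant factors (1,1,1,1,1).

The boundary map ∂_2: C_2 → C_1 sends each 2-simplex [p,q,r] to [q,r] − [p,r] + [p,q]. For instance
  ∂cdf = df − cf + cd,
  ∂abe = be − ae + ab.
As a 12×8 matrix over Z this has rank 7, with invariant factors (1,1,1,1,1,1,1).

Computing H_k = (kernel of ∂_k) / (image of ∂_{k+1}):

  H_0: rank C_0 − rank ∂_1 = 6 − 5 = 1, and the invariant factors of ∂_1 are all 1, so H_0 = Z.
  H_1: rank ker ∂_1 − rank ∂_2 = (12 − 5) − 7 = 0, and the invariant factors of ∂_2 are all 1, so H_1 = 0.
  H_2: rank ker ∂_2 − rank ∂_3 = (8 − 7) − 0 = 1, and there is no ∂_3, so H_2 = Z.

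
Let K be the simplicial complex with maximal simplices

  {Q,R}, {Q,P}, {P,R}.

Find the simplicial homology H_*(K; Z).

H_0 ≅ Z,  H_1 ≅ Z.

Take the total order P < Q < R on the vertex set. Then K (dimension 1) consists of the simplices:

  0-simplices (3): P, Q, R
  1-simplices (3): PQ, PR, QR

Hence C_0 ≅ Z^3, C_1 ≅ Z^3.

Boundary ∂_1: C_1 → C_0 is given by ∂[p,q] = [q] − [p]. For instance
  ∂PQ = Q − P.
This gives a 3×3 integer matrix of rank 2; reducing to Smith normal form yields diagonal entries (1,1).

Reading off H_k = ker ∂_k / im ∂_{k+1}:

  H_0: rank C_0 − rank ∂_1 = 3 − 2 = 1, and the invariant factors of ∂_1 are all 1, so H_0 = Z.
  H_1: rank ker ∂_1 − rank ∂_2 = (3 − 2) − 0 = 1, and there is no ∂_2, so H_1 = Z.

(K is a triangulation of the circle S^1.)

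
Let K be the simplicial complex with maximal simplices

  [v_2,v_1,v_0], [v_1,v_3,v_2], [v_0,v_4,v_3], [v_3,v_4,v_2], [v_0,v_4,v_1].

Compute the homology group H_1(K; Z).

We work with the vertex ordering v_0 < v_1 < v_2 < v_3 < v_4. The simplices of K, each written with vertices in increasing order, are:

  0-simplices (5): [v_0], [v_1], [v_2], [v_3], [v_4]
  1-simplices (10): [v_0,v_1], [v_0,v_2], [v_0,v_3], [v_0,v_4], [v_1,v_2], [v_1,v_3], [v_1,v_4], [v_2,v_3], [v_2,v_4], [v_3,v_4]
  2-simplices (5): [v_0,v_1,v_2], [v_0,v_1,v_4], [v_0,v_3,v_4], [v_1,v_2,v_3], [v_2,v_3,v_4]

so the chain groups are C_0 ≅ Z^5, C_1 ≅ Z^10, C_2 ≅ Z^5.

The boundary map ∂_1: C_1 → C_0 is given by ∂[p,q] = [q] − [p]. For instance
  ∂[v_0,v_4] = [v_4] − [v_0].
As a 5×10 matrix over Z this has rank 4, with invariant factors (1,1,1,1).

The boundary map ∂_2: C_2 → C_1 sends each 2-simplex [p,q,r] to [q,r] − [p,r] + [p,q]. For instance
  ∂[v_1,v_2,v_3] = [v_2,v_3] − [v_1,v_3] + [v_1,v_2],
  ∂[v_0,v_3,v_4] = [v_3,v_4] − [v_0,v_4] + [v_0,v_3].
As a 10×5 matrix over Z this has rank 5, with invariant factors (1,1,1,1,1).

From H_k ≅ ker(∂_k) / im(∂_{k+1}) we obtain:

  H_1: rank ker ∂_1 − rank ∂_2 = (10 − 4) − 5 = 1, and the invariant factors of ∂_2 are all 1, so H_1 ≅ Z.

H_1 = Z.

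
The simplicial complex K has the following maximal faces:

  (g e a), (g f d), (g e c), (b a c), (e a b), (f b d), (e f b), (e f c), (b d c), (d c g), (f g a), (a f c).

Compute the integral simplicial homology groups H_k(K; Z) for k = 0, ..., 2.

K has 7 vertices, 18 edges, 12 triangles.
rank ∂_0 = 0, rank ∂_1 = 6 ⇒ b_0 = 7 − 0 − 6 = 1; all invariant factors of ∂_1 are 1 so no torsion. So H_0 ≅ Z.
rank ∂_1 = 6, rank ∂_2 = 12 ⇒ b_1 = 18 − 6 − 12 = 0; ∂_2 has invariant factor(s) [2] giving torsion. So H_1 ≅ Z/2Z.
rank ∂_2 = 12, rank ∂_3 = 0 ⇒ b_2 = 12 − 12 − 0 = 0. So H_2 ≅ 0.

H_0 ≅ Z,  H_1 ≅ Z/2Z,  H_2 = 0.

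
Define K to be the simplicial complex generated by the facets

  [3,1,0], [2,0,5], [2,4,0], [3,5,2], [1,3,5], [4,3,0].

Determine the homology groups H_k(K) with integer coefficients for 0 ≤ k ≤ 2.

H_0 = Z,  H_1 = Z,  H_2 = 0.

Fix the vertex order 0 < 1 < 2 < 3 < 4 < 5 and write every simplex with vertices in increasing order. Then dim K = 2 and the simplices of K are:

  0-simplices (6): [0], [1], [2], [3], [4], [5]
  1-simplices (12): [0,1], [0,2], [0,3], [0,4], [0,5], [1,3], [1,5], [2,3], [2,4], [2,5], [3,4], [3,5]
  2-simplices (6): [0,1,3], [0,2,4], [0,2,5], [0,3,4], [1,3,5], [2,3,5]

giving chain groups C_0 ≅ Z^6, C_1 ≅ Z^12, C_2 ≅ Z^6.

Boundary ∂_1: C_1 → C_0 is given by ∂[p,q] = [q] − [p]. For instance
  ∂[1,3] = [3] − [1].
The 6×12 boundary matrix has rank 5 and Smith normal form diag(1,1,1,1,1).

∂_2: C_2 → C_1 acts by ∂[p,q,r] = [q,r] − [p,r] + [p,q]. For instance
  ∂[0,3,4] = [3,4] − [0,4] + [0,3],
  ∂[1,3,5] = [3,5] − [1,5] + [1,3].
The resulting 12×6 matrix has rank 6, and its Smith normal form has invariant factors (1,1,1,1,1,1).

From H_k ≅ ker(∂_k) / im(∂_{k+1}) we obtain:

  H_0: rank C_0 − rank ∂_1 = 6 − 5 = 1, and the invariant factors of ∂_1 are all 1, so H_0 = Z.
  H_1: rank ker ∂_1 − rank ∂_2 = (12 − 5) − 6 = 1, and the invariant factors of ∂_2 are all 1, so H_1 = Z.
  H_2: rank ker ∂_2 − rank ∂_3 = (6 − 6) − 0 = 0, and there is no ∂_3, so H_2 = 0.

(K is a triangulation of the cylinder S^1 x I.)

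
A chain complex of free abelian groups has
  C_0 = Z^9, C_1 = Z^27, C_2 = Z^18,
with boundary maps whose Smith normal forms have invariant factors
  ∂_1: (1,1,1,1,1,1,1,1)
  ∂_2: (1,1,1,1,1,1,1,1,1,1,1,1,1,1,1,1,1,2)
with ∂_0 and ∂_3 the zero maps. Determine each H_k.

H_0: b_0 = 9 − 0 − 8 = 1; torsion from ∂_1 factors > 1: none. So H_0 ≅ Z.
H_1: b_1 = 27 − 8 − 18 = 1; torsion from ∂_2 factors > 1: [2]. So H_1 ≅ Z ⊕ Z/2Z.
H_2: b_2 = 18 − 18 − 0 = 0; torsion from ∂_3 factors > 1: none. So H_2 ≅ 0.

H_0 ≅ Z,  H_1 ≅ Z ⊕ Z/2Z,  H_2 = 0.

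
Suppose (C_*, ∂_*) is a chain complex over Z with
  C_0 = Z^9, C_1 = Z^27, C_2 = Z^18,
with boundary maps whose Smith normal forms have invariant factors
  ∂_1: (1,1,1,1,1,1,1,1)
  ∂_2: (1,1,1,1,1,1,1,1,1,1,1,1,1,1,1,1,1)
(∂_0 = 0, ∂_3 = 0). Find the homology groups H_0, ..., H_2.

H_0 = Z,  H_1 = Z^2,  H_2 = Z.

H_0: b_0 = 9 − 0 − 8 = 1; torsion from ∂_1 factors > 1: none. So H_0 = Z.
H_1: b_1 = 27 − 8 − 17 = 2; torsion from ∂_2 factors > 1: none. So H_1 = Z^2.
H_2: b_2 = 18 − 17 − 0 = 1; torsion from ∂_3 factors > 1: none. So H_2 = Z.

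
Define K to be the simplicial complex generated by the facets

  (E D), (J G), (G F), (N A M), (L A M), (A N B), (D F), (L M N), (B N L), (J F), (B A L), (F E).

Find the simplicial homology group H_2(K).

H_2 ≅ Z.

Take the total order A < B < D < E < F < G < J < L < M < N on the vertex set. Then K (dimension 2) consists of the simplices:

  0-simplices (10): A, B, D, E, F, G, J, L, M, N
  1-simplices (15): AB, AL, AM, AN, BL, BN, DE, DF, EF, FG, FJ, GJ, LM, LN, MN
  2-simplices (6): ABL, ABN, ALM, AMN, BLN, LMN

so the chain groups are C_0 ≅ Z^10, C_1 ≅ Z^15, C_2 ≅ Z^6.

Boundary ∂_1: C_1 → C_0 maps an edge to its endpoints' difference, ∂[p,q] = q − p.
As a 10×15 matrix over Z this has rank 8, with invariant factors (1,1,1,1,1,1,1,1).

The boundary map ∂_2: C_2 → C_1 acts by ∂[p,q,r] = [q,r] − [p,r] + [p,q]. For instance
  ∂LMN = MN − LN + LM,
  ∂AMN = MN − AN + AM.
This gives a 15×6 integer matrix of rank 5; reducing to Smith normal form yields diagonal entries (1,1,1,1,1).

Now H_k = ker ∂_k / im ∂_{k+1}, so:

  H_2: rank ker ∂_2 − rank ∂_3 = (6 − 5) − 0 = 1, and there is no ∂_3, so H_2 = Z.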